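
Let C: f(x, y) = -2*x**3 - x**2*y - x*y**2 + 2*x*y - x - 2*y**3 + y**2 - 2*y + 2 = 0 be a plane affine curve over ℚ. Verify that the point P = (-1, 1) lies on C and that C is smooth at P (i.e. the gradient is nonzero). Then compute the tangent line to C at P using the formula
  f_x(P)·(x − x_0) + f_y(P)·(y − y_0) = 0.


Tangent line at P: -4*x - 7*y + 3 = 0.

Step 1: f(-1, 1) = 0, so P lies on C.
Step 2: partial derivatives
  f_x(x, y) = -6*x**2 - 2*x*y - y**2 + 2*y - 1, f_y(x, y) = -x**2 - 2*x*y + 2*x - 6*y**2 + 2*y - 2.
  f_x(P) = -4, f_y(P) = -7 (gradient nonzero, so P is smooth).
Step 3: tangent line at P: -4·(x − -1) + -7·(y − 1) = 0.
Expanding: -4*x - 7*y + 3 = 0.


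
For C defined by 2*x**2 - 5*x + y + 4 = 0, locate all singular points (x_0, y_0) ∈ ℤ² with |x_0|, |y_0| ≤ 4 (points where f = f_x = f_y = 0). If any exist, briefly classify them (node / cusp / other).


No singular points in the scanned grid; C is smooth there.

Compute partial derivatives:
  f_x = 4*x - 5.
  f_y = 1.
f_y = 1 is a nonzero constant, so f_y never vanishes: no point (x, y) can satisfy f = f_x = f_y = 0. In particular no (x, y) ∈ {−4, ..., 4}² is singular; the curve is smooth.


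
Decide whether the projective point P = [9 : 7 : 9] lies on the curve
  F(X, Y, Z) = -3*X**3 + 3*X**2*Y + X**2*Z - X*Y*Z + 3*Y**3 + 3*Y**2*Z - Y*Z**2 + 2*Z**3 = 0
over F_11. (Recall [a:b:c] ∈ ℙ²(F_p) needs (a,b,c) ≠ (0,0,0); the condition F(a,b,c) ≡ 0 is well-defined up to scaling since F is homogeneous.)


F(9,7,9) ≡ 4 (mod 11); P is NOT on the curve.

Evaluate F(9, 7, 9) term-by-term (mod 11).
  -3*X**3 ↦ -3·729·1·1 = -2187
  3*X**2*Y ↦ 3·81·7·1 = 1701
  X**2*Z ↦ 1·81·1·9 = 729
  -X*Y*Z ↦ -1·9·7·9 = -567
  3*Y**3 ↦ 3·1·343·1 = 1029
  3*Y**2*Z ↦ 3·1·49·9 = 1323
  -Y*Z**2 ↦ -1·1·7·81 = -567
  2*Z**3 ↦ 2·1·1·729 = 1458
Sum: F(9, 7, 9) = (-2187) + (1701) + (729) + (-567) + (1029) + (1323) + (-567) + (1458) = 2919.
Reducing mod 11: 2919 ≡ 4 (mod 11).
Since F(a, b, c) ≡ 4 ≠ 0 (mod 11), P does NOT lie on the curve.


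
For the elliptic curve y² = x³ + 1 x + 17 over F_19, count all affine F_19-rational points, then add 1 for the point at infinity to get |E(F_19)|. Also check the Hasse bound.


Affine points = {(0, 6), (0, 13), (1, 0), (3, 3), (3, 16), (4, 3), (4, 16), (6, 7), (6, 12), (7, 5), (7, 14), (8, 9), (8, 10), (10, 1), (10, 18), (12, 3), (12, 16), (13, 2), (13, 17), (14, 1), (14, 18), (15, 5), (15, 14), (16, 5), (16, 14), (17, 8), (17, 11)}; affine count = 27; |E(F_19)| = 28.

Discriminant check: Δ ∝ 4a³ + 27b² = 4·1³ + 27·17² = 4·1 + 27·289 ≡ 17 (mod 19). Nonzero ⇒ E is nonsingular.
For each x ∈ F_19, compute rhs = x³ + 1·x + 17 mod 19, then count y ∈ F_19 with y² ≡ rhs.
  x = 0: rhs = 17, matching y values: 6, 13 (2 points).
  x = 1: rhs = 0, matching y values: 0 (1 points).
  x = 2: rhs = 8, matching y values: none (0 points).
  x = 3: rhs = 9, matching y values: 3, 16 (2 points).
  x = 4: rhs = 9, matching y values: 3, 16 (2 points).
  x = 5: rhs = 14, matching y values: none (0 points).
  x = 6: rhs = 11, matching y values: 7, 12 (2 points).
  x = 7: rhs = 6, matching y values: 5, 14 (2 points).
  x = 8: rhs = 5, matching y values: 9, 10 (2 points).
  x = 9: rhs = 14, matching y values: none (0 points).
  x = 10: rhs = 1, matching y values: 1, 18 (2 points).
  x = 11: rhs = 10, matching y values: none (0 points).
  x = 12: rhs = 9, matching y values: 3, 16 (2 points).
  x = 13: rhs = 4, matching y values: 2, 17 (2 points).
  x = 14: rhs = 1, matching y values: 1, 18 (2 points).
  x = 15: rhs = 6, matching y values: 5, 14 (2 points).
  x = 16: rhs = 6, matching y values: 5, 14 (2 points).
  x = 17: rhs = 7, matching y values: 8, 11 (2 points).
  x = 18: rhs = 15, matching y values: none (0 points).
Total affine count: 27.
Full point count |E(F_19)| = 27 + 1 = 28.
Hasse bound: |28 − (19+1)| = |8| = 8 ≤ 2√19 ≈ 8.7178 ✓.


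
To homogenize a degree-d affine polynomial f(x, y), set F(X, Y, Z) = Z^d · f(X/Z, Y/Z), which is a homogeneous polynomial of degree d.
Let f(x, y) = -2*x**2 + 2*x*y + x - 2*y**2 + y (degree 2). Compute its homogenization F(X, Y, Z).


F(X, Y, Z) = -2*X**2 + 2*X*Y + X*Z - 2*Y**2 + Y*Z

deg(f) = 2.
Substitute x = X/Z, y = Y/Z into f, then multiply by Z^2.
  monomial -2·x^2·y^0 ↦ -2·X^2·Y^0·Z^0.
  monomial 2·x^1·y^1 ↦ 2·X^1·Y^1·Z^0.
  monomial 1·x^1·y^0 ↦ 1·X^1·Y^0·Z^1.
  monomial -2·x^0·y^2 ↦ -2·X^0·Y^2·Z^0.
  monomial 1·x^0·y^1 ↦ 1·X^0·Y^1·Z^1.
Collecting: F(X, Y, Z) = -2*X**2 + 2*X*Y + X*Z - 2*Y**2 + Y*Z.


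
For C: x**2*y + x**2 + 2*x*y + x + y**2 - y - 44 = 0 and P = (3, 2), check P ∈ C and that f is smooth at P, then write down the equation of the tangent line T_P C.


Tangent line at P: 23*x + 18*y - 105 = 0.

Step 1: f(3, 2) = 0, so P lies on C.
Step 2: partial derivatives
  f_x(x, y) = 2*x*y + 2*x + 2*y + 1, f_y(x, y) = x**2 + 2*x + 2*y - 1.
  f_x(P) = 23, f_y(P) = 18 (gradient nonzero, so P is smooth).
Step 3: tangent line at P: 23·(x − 3) + 18·(y − 2) = 0.
Expanding: 23*x + 18*y - 105 = 0.


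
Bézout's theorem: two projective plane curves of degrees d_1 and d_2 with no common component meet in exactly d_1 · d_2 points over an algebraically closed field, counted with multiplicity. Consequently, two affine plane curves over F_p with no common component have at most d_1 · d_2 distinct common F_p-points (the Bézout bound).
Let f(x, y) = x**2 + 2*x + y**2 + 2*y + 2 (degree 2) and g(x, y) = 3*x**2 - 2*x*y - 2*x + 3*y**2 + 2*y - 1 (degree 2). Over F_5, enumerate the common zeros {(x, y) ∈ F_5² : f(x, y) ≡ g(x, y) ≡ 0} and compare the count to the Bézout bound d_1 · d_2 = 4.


Common zeros: {(0, 2), (1, 0)}; count = 2; Bézout bound = 4.

deg(f) = 2, deg(g) = 2, so Bézout bound = 4.
Scan x ∈ F_5. For each x, list the y ∈ F_5 with f(x, y) ≡ 0 and those with g(x, y) ≡ 0 (mod 5); the common zeros in that column are the intersection.
  x = 0: f ≡ 0 at y ∈ {1, 2}; g ≡ 0 at y ∈ {2, 4}; common: {2}.
  x = 1: f ≡ 0 at y ∈ {0, 3}; g ≡ 0 at y ∈ {0}; common: {0}.
  x = 2: f ≡ 0 at y ∈ {0, 3}; g ≡ 0 at y ∈ {2}; common: ∅.
  x = 3: f ≡ 0 at y ∈ {1, 2}; g ≡ 0 at y ∈ {0, 3}; common: ∅.
  x = 4: f ≡ 0 at y ∈ {4}; g ≡ 0 at y ∈ ∅; common: ∅.
Collecting: common zeros = {(0, 2), (1, 0)}, so the count is 2.
Comparison with the Bézout bound: 2 ≤ 4 = deg(f)·deg(g), as expected for curves with no common component (the affine F_5-count falls short of the bound because intersections may lie at infinity, over extension fields, or carry multiplicity).


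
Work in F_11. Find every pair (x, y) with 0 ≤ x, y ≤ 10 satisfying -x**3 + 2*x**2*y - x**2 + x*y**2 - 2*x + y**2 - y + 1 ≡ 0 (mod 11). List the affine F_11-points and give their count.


Affine F_11-points: {(1, 1), (1, 4), (2, 2), (2, 3), (8, 6), (8, 8), (10, 8)}; count = 7.

For each of the 121 pairs (x, y) ∈ F_11², evaluate f(x, y) mod 11. Record the zeros.
  x = 0: [0↦1, 1↦1, 2↦3, 3↦7, 4↦2, 5↦10, 6↦9, 7↦10, 8↦2, 9↦7, 10↦3]  zeros at y ∈ ∅
  x = 1: [0↦8, 1↦0, 2↦7, 3↦7, 4↦0, 5↦8, 6↦9, 7↦3, 8↦1, 9↦3, 10↦9]  zeros at y ∈ {1, 4}
  x = 2: [0↦7, 1↦6, 2↦0, 3↦0, 4↦6, 5↦7, 6↦3, 7↦5, 8↦2, 9↦5, 10↦3]  zeros at y ∈ {2, 3}
  x = 3: [0↦3, 1↦2, 2↦9, 3↦2, 4↦3, 5↦1, 6↦7, 7↦10, 8↦10, 9↦7, 10↦1]  zeros at y ∈ ∅
  x = 4: [0↦1, 1↦4, 2↦6, 3↦7, 4↦7, 5↦6, 6↦4, 7↦1, 8↦8, 9↦3, 10↦8]  zeros at y ∈ ∅
  x = 5: [0↦6, 1↦6, 2↦7, 3↦9, 4↦1, 5↦5, 6↦10, 7↦5, 8↦1, 9↦9, 10↦7]  zeros at y ∈ ∅
  x = 6: [0↦1, 1↦2, 2↦6, 3↦2, 4↦1, 5↦3, 6↦8, 7↦5, 8↦5, 9↦8, 10↦3]  zeros at y ∈ ∅
  x = 7: [0↦2, 1↦8, 2↦8, 3↦2, 4↦1, 5↦5, 6↦3, 7↦6, 8↦3, 9↦5, 10↦1]  zeros at y ∈ ∅
  x = 8: [0↦3, 1↦7, 2↦7, 3↦3, 4↦6, 5↦5, 6↦0, 7↦2, 8↦0, 9↦5, 10↦6]  zeros at y ∈ {6, 8}
  x = 9: [0↦9, 1↦4, 2↦8, 3↦10, 4↦10, 5↦8, 6↦4, 7↦9, 8↦1, 9↦2, 10↦1]  zeros at y ∈ ∅
  x = 10: [0↦3, 1↦4, 2↦5, 3↦6, 4↦7, 5↦8, 6↦9, 7↦10, 8↦0, 9↦1, 10↦2]  zeros at y ∈ {8}
Collecting zeros: affine points = {(1, 1), (1, 4), (2, 2), (2, 3), (8, 6), (8, 8), (10, 8)}.
Total count |C(F_11)_aff| = 7.


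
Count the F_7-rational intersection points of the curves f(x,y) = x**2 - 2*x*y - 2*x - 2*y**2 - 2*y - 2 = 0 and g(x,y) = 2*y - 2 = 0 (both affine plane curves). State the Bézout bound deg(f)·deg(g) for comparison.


Common zeros: ∅; count = 0; Bézout bound = 2.

deg(f) = 2, deg(g) = 1, so Bézout bound = 2.
Scan x ∈ F_7. For each x, list the y ∈ F_7 with f(x, y) ≡ 0 and those with g(x, y) ≡ 0 (mod 7); the common zeros in that column are the intersection.
  x = 0: f ≡ 0 at y ∈ {2, 4}; g ≡ 0 at y ∈ {1}; common: ∅.
  x = 1: f ≡ 0 at y ∈ ∅; g ≡ 0 at y ∈ {1}; common: ∅.
  x = 2: f ≡ 0 at y ∈ ∅; g ≡ 0 at y ∈ {1}; common: ∅.
  x = 3: f ≡ 0 at y ∈ {4, 6}; g ≡ 0 at y ∈ {1}; common: ∅.
  x = 4: f ≡ 0 at y ∈ {3, 6}; g ≡ 0 at y ∈ {1}; common: ∅.
  x = 5: f ≡ 0 at y ∈ ∅; g ≡ 0 at y ∈ {1}; common: ∅.
  x = 6: f ≡ 0 at y ∈ {2, 5}; g ≡ 0 at y ∈ {1}; common: ∅.
Collecting: common zeros = ∅, so the count is 0.
Comparison with the Bézout bound: 0 ≤ 2 = deg(f)·deg(g), as expected for curves with no common component (the affine F_7-count falls short of the bound because intersections may lie at infinity, over extension fields, or carry multiplicity).


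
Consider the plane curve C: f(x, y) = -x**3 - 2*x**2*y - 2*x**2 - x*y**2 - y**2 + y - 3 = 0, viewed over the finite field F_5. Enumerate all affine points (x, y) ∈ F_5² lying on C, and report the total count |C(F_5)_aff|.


Affine F_5-points: {(0, 2), (0, 4), (2, 2), (2, 4), (3, 3), (3, 4), (4, 1)}; count = 7.

For each of the 25 pairs (x, y) ∈ F_5², evaluate f(x, y) mod 5. Record the zeros.
  x = 0: [0↦2, 1↦2, 2↦0, 3↦1, 4↦0]  zeros at y ∈ {2, 4}
  x = 1: [0↦4, 1↦1, 2↦4, 3↦3, 4↦3]  zeros at y ∈ ∅
  x = 2: [0↦1, 1↦1, 2↦0, 3↦3, 4↦0]  zeros at y ∈ {2, 4}
  x = 3: [0↦2, 1↦1, 2↦2, 3↦0, 4↦0]  zeros at y ∈ {3, 4}
  x = 4: [0↦1, 1↦0, 2↦4, 3↦3, 4↦2]  zeros at y ∈ {1}
Collecting zeros: affine points = {(0, 2), (0, 4), (2, 2), (2, 4), (3, 3), (3, 4), (4, 1)}.
Total count |C(F_5)_aff| = 7.


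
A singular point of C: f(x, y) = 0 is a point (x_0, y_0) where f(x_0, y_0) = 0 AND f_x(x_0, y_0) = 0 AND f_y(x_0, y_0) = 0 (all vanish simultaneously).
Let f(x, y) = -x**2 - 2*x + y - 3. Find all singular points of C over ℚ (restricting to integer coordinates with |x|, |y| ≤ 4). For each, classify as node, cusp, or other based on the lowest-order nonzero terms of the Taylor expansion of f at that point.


No singular points in the scanned grid; C is smooth there.

Compute partial derivatives:
  f_x = -2*x - 2.
  f_y = 1.
f_y = 1 is a nonzero constant, so f_y never vanishes: no point (x, y) can satisfy f = f_x = f_y = 0. In particular no (x, y) ∈ {−4, ..., 4}² is singular; the curve is smooth.


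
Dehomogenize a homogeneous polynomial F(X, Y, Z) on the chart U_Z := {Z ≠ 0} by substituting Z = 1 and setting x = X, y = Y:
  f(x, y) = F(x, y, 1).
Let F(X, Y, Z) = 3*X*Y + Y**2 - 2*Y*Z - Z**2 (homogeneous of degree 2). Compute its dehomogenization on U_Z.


f(x, y) = 3*x*y + y**2 - 2*y - 1

On U_Z we set Z = 1. Each monomial c·X^i·Y^j·Z^k in F becomes c·x^i·y^j·1^k = c·x^i·y^j.
Substituting Z = 1: F(X, Y, 1) = 3*x*y + y**2 - 2*y - 1.
Note: deg(f) ≤ deg(F) = 2; strict inequality happens when F is divisible by Z (lost terms).


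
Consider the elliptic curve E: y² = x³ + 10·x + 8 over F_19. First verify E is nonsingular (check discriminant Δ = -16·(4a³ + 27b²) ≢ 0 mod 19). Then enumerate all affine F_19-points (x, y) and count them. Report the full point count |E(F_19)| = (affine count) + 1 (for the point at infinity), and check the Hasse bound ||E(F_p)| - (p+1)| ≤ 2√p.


Affine points = {(1, 0), (2, 6), (2, 13), (4, 6), (4, 13), (8, 7), (8, 12), (10, 5), (10, 14), (11, 9), (11, 10), (13, 6), (13, 13), (14, 2), (14, 17), (18, 4), (18, 15)}; affine count = 17; |E(F_19)| = 18.

Discriminant check: Δ ∝ 4a³ + 27b² = 4·10³ + 27·8² = 4·1000 + 27·64 ≡ 9 (mod 19). Nonzero ⇒ E is nonsingular.
For each x ∈ F_19, compute rhs = x³ + 10·x + 8 mod 19, then count y ∈ F_19 with y² ≡ rhs.
  x = 0: rhs = 8, matching y values: none (0 points).
  x = 1: rhs = 0, matching y values: 0 (1 points).
  x = 2: rhs = 17, matching y values: 6, 13 (2 points).
  x = 3: rhs = 8, matching y values: none (0 points).
  x = 4: rhs = 17, matching y values: 6, 13 (2 points).
  x = 5: rhs = 12, matching y values: none (0 points).
  x = 6: rhs = 18, matching y values: none (0 points).
  x = 7: rhs = 3, matching y values: none (0 points).
  x = 8: rhs = 11, matching y values: 7, 12 (2 points).
  x = 9: rhs = 10, matching y values: none (0 points).
  x = 10: rhs = 6, matching y values: 5, 14 (2 points).
  x = 11: rhs = 5, matching y values: 9, 10 (2 points).
  x = 12: rhs = 13, matching y values: none (0 points).
  x = 13: rhs = 17, matching y values: 6, 13 (2 points).
  x = 14: rhs = 4, matching y values: 2, 17 (2 points).
  x = 15: rhs = 18, matching y values: none (0 points).
  x = 16: rhs = 8, matching y values: none (0 points).
  x = 17: rhs = 18, matching y values: none (0 points).
  x = 18: rhs = 16, matching y values: 4, 15 (2 points).
Total affine count: 17.
Full point count |E(F_19)| = 17 + 1 = 18.
Hasse bound: |18 − (19+1)| = |-2| = 2 ≤ 2√19 ≈ 8.7178 ✓.


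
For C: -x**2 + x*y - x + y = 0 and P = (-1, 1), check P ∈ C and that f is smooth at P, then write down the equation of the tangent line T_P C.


Tangent line at P: 2*x + 2 = 0.

Step 1: f(-1, 1) = 0, so P lies on C.
Step 2: partial derivatives
  f_x(x, y) = -2*x + y - 1, f_y(x, y) = x + 1.
  f_x(P) = 2, f_y(P) = 0 (gradient nonzero, so P is smooth).
Step 3: tangent line at P: 2·(x − -1) + 0·(y − 1) = 0.
Expanding: 2*x + 2 = 0.


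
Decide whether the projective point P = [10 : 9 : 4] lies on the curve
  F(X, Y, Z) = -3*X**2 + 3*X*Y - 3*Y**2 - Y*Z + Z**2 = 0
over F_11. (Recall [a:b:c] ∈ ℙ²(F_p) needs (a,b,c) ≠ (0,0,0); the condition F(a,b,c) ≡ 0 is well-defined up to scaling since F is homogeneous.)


F(10,9,4) ≡ 4 (mod 11); P is NOT on the curve.

Evaluate F(10, 9, 4) term-by-term (mod 11).
  -3*X**2 ↦ -3·100·1·1 = -300
  3*X*Y ↦ 3·10·9·1 = 270
  -3*Y**2 ↦ -3·1·81·1 = -243
  -Y*Z ↦ -1·1·9·4 = -36
  Z**2 ↦ 1·1·1·16 = 16
Sum: F(10, 9, 4) = (-300) + (270) + (-243) + (-36) + (16) = -293.
Reducing mod 11: -293 ≡ 4 (mod 11).
Since F(a, b, c) ≡ 4 ≠ 0 (mod 11), P does NOT lie on the curve.


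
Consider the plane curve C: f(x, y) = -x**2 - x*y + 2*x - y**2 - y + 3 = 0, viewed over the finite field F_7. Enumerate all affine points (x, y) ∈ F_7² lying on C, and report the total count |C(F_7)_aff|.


Affine F_7-points: {(2, 2), (3, 0), (3, 3), (5, 2), (5, 6), (6, 0)}; count = 6.

For each of the 49 pairs (x, y) ∈ F_7², evaluate f(x, y) mod 7. Record the zeros.
  x = 0: [0↦3, 1↦1, 2↦4, 3↦5, 4↦4, 5↦1, 6↦3]  zeros at y ∈ ∅
  x = 1: [0↦4, 1↦1, 2↦3, 3↦3, 4↦1, 5↦4, 6↦5]  zeros at y ∈ ∅
  x = 2: [0↦3, 1↦6, 2↦0, 3↦6, 4↦3, 5↦5, 6↦5]  zeros at y ∈ {2}
  x = 3: [0↦0, 1↦2, 2↦2, 3↦0, 4↦3, 5↦4, 6↦3]  zeros at y ∈ {0, 3}
  x = 4: [0↦2, 1↦3, 2↦2, 3↦6, 4↦1, 5↦1, 6↦6]  zeros at y ∈ ∅
  x = 5: [0↦2, 1↦2, 2↦0, 3↦3, 4↦4, 5↦3, 6↦0]  zeros at y ∈ {2, 6}
  x = 6: [0↦0, 1↦6, 2↦3, 3↦5, 4↦5, 5↦3, 6↦6]  zeros at y ∈ {0}
Collecting zeros: affine points = {(2, 2), (3, 0), (3, 3), (5, 2), (5, 6), (6, 0)}.
Total count |C(F_7)_aff| = 6.


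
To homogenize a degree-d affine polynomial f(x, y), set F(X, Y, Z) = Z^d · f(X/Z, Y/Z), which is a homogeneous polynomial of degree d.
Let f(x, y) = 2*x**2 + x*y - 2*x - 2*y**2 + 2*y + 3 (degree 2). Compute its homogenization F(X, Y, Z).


F(X, Y, Z) = 2*X**2 + X*Y - 2*X*Z - 2*Y**2 + 2*Y*Z + 3*Z**2

deg(f) = 2.
Substitute x = X/Z, y = Y/Z into f, then multiply by Z^2.
  monomial 2·x^2·y^0 ↦ 2·X^2·Y^0·Z^0.
  monomial 1·x^1·y^1 ↦ 1·X^1·Y^1·Z^0.
  monomial -2·x^1·y^0 ↦ -2·X^1·Y^0·Z^1.
  monomial -2·x^0·y^2 ↦ -2·X^0·Y^2·Z^0.
  monomial 2·x^0·y^1 ↦ 2·X^0·Y^1·Z^1.
  monomial 3·x^0·y^0 ↦ 3·X^0·Y^0·Z^2.
Collecting: F(X, Y, Z) = 2*X**2 + X*Y - 2*X*Z - 2*Y**2 + 2*Y*Z + 3*Z**2.


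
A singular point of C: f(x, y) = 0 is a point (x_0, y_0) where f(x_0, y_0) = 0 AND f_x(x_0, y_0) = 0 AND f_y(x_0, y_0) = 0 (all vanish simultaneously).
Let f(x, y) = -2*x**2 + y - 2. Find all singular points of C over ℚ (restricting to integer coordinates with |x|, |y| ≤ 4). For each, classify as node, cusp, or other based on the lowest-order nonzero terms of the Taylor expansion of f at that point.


No singular points in the scanned grid; C is smooth there.

Compute partial derivatives:
  f_x = -4*x.
  f_y = 1.
f_y = 1 is a nonzero constant, so f_y never vanishes: no point (x, y) can satisfy f = f_x = f_y = 0. In particular no (x, y) ∈ {−4, ..., 4}² is singular; the curve is smooth.


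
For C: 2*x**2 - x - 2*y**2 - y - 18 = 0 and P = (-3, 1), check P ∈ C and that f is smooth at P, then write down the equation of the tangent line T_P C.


Tangent line at P: -13*x - 5*y - 34 = 0.

Step 1: f(-3, 1) = 0, so P lies on C.
Step 2: partial derivatives
  f_x(x, y) = 4*x - 1, f_y(x, y) = -4*y - 1.
  f_x(P) = -13, f_y(P) = -5 (gradient nonzero, so P is smooth).
Step 3: tangent line at P: -13·(x − -3) + -5·(y − 1) = 0.
Expanding: -13*x - 5*y - 34 = 0.


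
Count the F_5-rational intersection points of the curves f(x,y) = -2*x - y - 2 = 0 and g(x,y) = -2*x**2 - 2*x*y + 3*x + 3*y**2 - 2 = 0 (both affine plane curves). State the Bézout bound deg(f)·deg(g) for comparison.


Common zeros: {(0, 3), (1, 1)}; count = 2; Bézout bound = 2.

deg(f) = 1, deg(g) = 2, so Bézout bound = 2.
Scan x ∈ F_5. For each x, list the y ∈ F_5 with f(x, y) ≡ 0 and those with g(x, y) ≡ 0 (mod 5); the common zeros in that column are the intersection.
  x = 0: f ≡ 0 at y ∈ {3}; g ≡ 0 at y ∈ {2, 3}; common: {3}.
  x = 1: f ≡ 0 at y ∈ {1}; g ≡ 0 at y ∈ {1, 3}; common: {1}.
  x = 2: f ≡ 0 at y ∈ {4}; g ≡ 0 at y ∈ {1, 2}; common: ∅.
  x = 3: f ≡ 0 at y ∈ {2}; g ≡ 0 at y ∈ ∅; common: ∅.
  x = 4: f ≡ 0 at y ∈ {0}; g ≡ 0 at y ∈ ∅; common: ∅.
Collecting: common zeros = {(0, 3), (1, 1)}, so the count is 2.
Comparison with the Bézout bound: 2 ≤ 2 = deg(f)·deg(g), as expected for curves with no common component (the bound is attained).


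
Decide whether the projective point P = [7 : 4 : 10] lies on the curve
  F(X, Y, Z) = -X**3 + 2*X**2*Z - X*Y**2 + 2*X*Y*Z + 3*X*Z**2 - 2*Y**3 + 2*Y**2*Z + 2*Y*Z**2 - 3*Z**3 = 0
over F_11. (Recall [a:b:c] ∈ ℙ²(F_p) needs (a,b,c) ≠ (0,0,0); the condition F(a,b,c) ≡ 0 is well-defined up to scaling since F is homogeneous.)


F(7,4,10) ≡ 0 (mod 11); P is on the curve.

Evaluate F(7, 4, 10) term-by-term (mod 11).
  -X**3 ↦ -1·343·1·1 = -343
  2*X**2*Z ↦ 2·49·1·10 = 980
  -X*Y**2 ↦ -1·7·16·1 = -112
  2*X*Y*Z ↦ 2·7·4·10 = 560
  3*X*Z**2 ↦ 3·7·1·100 = 2100
  -2*Y**3 ↦ -2·1·64·1 = -128
  2*Y**2*Z ↦ 2·1·16·10 = 320
  2*Y*Z**2 ↦ 2·1·4·100 = 800
  -3*Z**3 ↦ -3·1·1·1000 = -3000
Sum: F(7, 4, 10) = (-343) + (980) + (-112) + (560) + (2100) + (-128) + (320) + (800) + (-3000) = 1177.
Reducing mod 11: 1177 ≡ 0 (mod 11).
Since F(a, b, c) ≡ 0 (mod 11), P lies on the curve.


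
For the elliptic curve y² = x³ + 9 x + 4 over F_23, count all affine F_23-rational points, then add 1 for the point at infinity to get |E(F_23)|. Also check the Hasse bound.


Affine points = {(0, 2), (0, 21), (3, 9), (3, 14), (4, 9), (4, 14), (5, 6), (5, 17), (8, 6), (8, 17), (9, 3), (9, 20), (10, 6), (10, 17), (11, 10), (11, 13), (12, 0), (13, 8), (13, 15), (15, 8), (15, 15), (16, 9), (16, 14), (18, 8), (18, 15), (21, 1), (21, 22)}; affine count = 27; |E(F_23)| = 28.

Discriminant check: Δ ∝ 4a³ + 27b² = 4·9³ + 27·4² = 4·729 + 27·16 ≡ 13 (mod 23). Nonzero ⇒ E is nonsingular.
For each x ∈ F_23, compute rhs = x³ + 9·x + 4 mod 23, then count y ∈ F_23 with y² ≡ rhs.
  x = 0: rhs = 4, matching y values: 2, 21 (2 points).
  x = 1: rhs = 14, matching y values: none (0 points).
  x = 2: rhs = 7, matching y values: none (0 points).
  x = 3: rhs = 12, matching y values: 9, 14 (2 points).
  x = 4: rhs = 12, matching y values: 9, 14 (2 points).
  x = 5: rhs = 13, matching y values: 6, 17 (2 points).
  x = 6: rhs = 21, matching y values: none (0 points).
  x = 7: rhs = 19, matching y values: none (0 points).
  x = 8: rhs = 13, matching y values: 6, 17 (2 points).
  x = 9: rhs = 9, matching y values: 3, 20 (2 points).
  x = 10: rhs = 13, matching y values: 6, 17 (2 points).
  x = 11: rhs = 8, matching y values: 10, 13 (2 points).
  x = 12: rhs = 0, matching y values: 0 (1 points).
  x = 13: rhs = 18, matching y values: 8, 15 (2 points).
  x = 14: rhs = 22, matching y values: none (0 points).
  x = 15: rhs = 18, matching y values: 8, 15 (2 points).
  x = 16: rhs = 12, matching y values: 9, 14 (2 points).
  x = 17: rhs = 10, matching y values: none (0 points).
  x = 18: rhs = 18, matching y values: 8, 15 (2 points).
  x = 19: rhs = 19, matching y values: none (0 points).
  x = 20: rhs = 19, matching y values: none (0 points).
  x = 21: rhs = 1, matching y values: 1, 22 (2 points).
  x = 22: rhs = 17, matching y values: none (0 points).
Total affine count: 27.
Full point count |E(F_23)| = 27 + 1 = 28.
Hasse bound: |28 − (23+1)| = |4| = 4 ≤ 2√23 ≈ 9.5917 ✓.


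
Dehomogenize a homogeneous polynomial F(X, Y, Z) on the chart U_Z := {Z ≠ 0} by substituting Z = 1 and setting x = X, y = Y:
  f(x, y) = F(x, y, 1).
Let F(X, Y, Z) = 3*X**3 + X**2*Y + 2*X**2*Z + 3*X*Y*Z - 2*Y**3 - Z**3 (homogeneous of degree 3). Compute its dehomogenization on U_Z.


f(x, y) = 3*x**3 + x**2*y + 2*x**2 + 3*x*y - 2*y**3 - 1

On U_Z we set Z = 1. Each monomial c·X^i·Y^j·Z^k in F becomes c·x^i·y^j·1^k = c·x^i·y^j.
Substituting Z = 1: F(X, Y, 1) = 3*x**3 + x**2*y + 2*x**2 + 3*x*y - 2*y**3 - 1.
Note: deg(f) ≤ deg(F) = 3; strict inequality happens when F is divisible by Z (lost terms).


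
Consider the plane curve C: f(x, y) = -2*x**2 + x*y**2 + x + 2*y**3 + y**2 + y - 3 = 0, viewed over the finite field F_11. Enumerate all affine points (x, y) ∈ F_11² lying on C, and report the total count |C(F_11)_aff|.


Affine F_11-points: {(1, 2), (1, 6), (3, 1), (7, 2), (8, 8), (9, 1)}; count = 6.

For each of the 121 pairs (x, y) ∈ F_11², evaluate f(x, y) mod 11. Record the zeros.
  x = 0: [0↦8, 1↦1, 2↦8, 3↦8, 4↦2, 5↦2, 6↦9, 7↦2, 8↦4, 9↦5, 10↦6]  zeros at y ∈ ∅
  x = 1: [0↦7, 1↦1, 2↦0, 3↦5, 4↦6, 5↦4, 6↦0, 7↦6, 8↦1, 9↦8, 10↦6]  zeros at y ∈ {2, 6}
  x = 2: [0↦2, 1↦8, 2↦10, 3↦9, 4↦6, 5↦2, 6↦9, 7↦6, 8↦5, 9↦7, 10↦2]  zeros at y ∈ ∅
  x = 3: [0↦4, 1↦0, 2↦5, 3↦9, 4↦2, 5↦7, 6↦3, 7↦2, 8↦5, 9↦2, 10↦5]  zeros at y ∈ {1}
  x = 4: [0↦2, 1↦10, 2↦7, 3↦5, 4↦5, 5↦8, 6↦4, 7↦5, 8↦1, 9↦4, 10↦4]  zeros at y ∈ ∅
  x = 5: [0↦7, 1↦5, 2↦5, 3↦8, 4↦4, 5↦5, 6↦1, 7↦4, 8↦4, 9↦2, 10↦10]  zeros at y ∈ ∅
  x = 6: [0↦8, 1↦7, 2↦10, 3↦7, 4↦10, 5↦9, 6↦5, 7↦10, 8↦3, 9↦7, 10↦1]  zeros at y ∈ ∅
  x = 7: [0↦5, 1↦5, 2↦0, 3↦2, 4↦1, 5↦9, 6↦5, 7↦1, 8↦9, 9↦8, 10↦10]  zeros at y ∈ {2}
  x = 8: [0↦9, 1↦10, 2↦8, 3↦4, 4↦10, 5↦5, 6↦1, 7↦10, 8↦0, 9↦5, 10↦4]  zeros at y ∈ {8}
  x = 9: [0↦9, 1↦0, 2↦1, 3↦2, 4↦4, 5↦8, 6↦4, 7↦4, 8↦9, 9↦9, 10↦5]  zeros at y ∈ {1}
  x = 10: [0↦5, 1↦8, 2↦1, 3↦7, 4↦5, 5↦7, 6↦3, 7↦5, 8↦3, 9↦9, 10↦2]  zeros at y ∈ ∅
Collecting zeros: affine points = {(1, 2), (1, 6), (3, 1), (7, 2), (8, 8), (9, 1)}.
Total count |C(F_11)_aff| = 6.


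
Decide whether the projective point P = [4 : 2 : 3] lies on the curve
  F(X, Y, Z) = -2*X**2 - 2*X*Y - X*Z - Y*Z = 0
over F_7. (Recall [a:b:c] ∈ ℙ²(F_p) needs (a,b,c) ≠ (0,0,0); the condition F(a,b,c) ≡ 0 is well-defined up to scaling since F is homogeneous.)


F(4,2,3) ≡ 4 (mod 7); P is NOT on the curve.

Evaluate F(4, 2, 3) term-by-term (mod 7).
  -2*X**2 ↦ -2·16·1·1 = -32
  -2*X*Y ↦ -2·4·2·1 = -16
  -X*Z ↦ -1·4·1·3 = -12
  -Y*Z ↦ -1·1·2·3 = -6
Sum: F(4, 2, 3) = (-32) + (-16) + (-12) + (-6) = -66.
Reducing mod 7: -66 ≡ 4 (mod 7).
Since F(a, b, c) ≡ 4 ≠ 0 (mod 7), P does NOT lie on the curve.


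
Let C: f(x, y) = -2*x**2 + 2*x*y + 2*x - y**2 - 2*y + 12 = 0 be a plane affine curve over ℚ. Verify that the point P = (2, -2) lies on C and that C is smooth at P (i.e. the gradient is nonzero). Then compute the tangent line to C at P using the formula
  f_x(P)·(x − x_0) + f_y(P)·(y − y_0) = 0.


Tangent line at P: -10*x + 6*y + 32 = 0.

Step 1: f(2, -2) = 0, so P lies on C.
Step 2: partial derivatives
  f_x(x, y) = -4*x + 2*y + 2, f_y(x, y) = 2*x - 2*y - 2.
  f_x(P) = -10, f_y(P) = 6 (gradient nonzero, so P is smooth).
Step 3: tangent line at P: -10·(x − 2) + 6·(y − -2) = 0.
Expanding: -10*x + 6*y + 32 = 0.


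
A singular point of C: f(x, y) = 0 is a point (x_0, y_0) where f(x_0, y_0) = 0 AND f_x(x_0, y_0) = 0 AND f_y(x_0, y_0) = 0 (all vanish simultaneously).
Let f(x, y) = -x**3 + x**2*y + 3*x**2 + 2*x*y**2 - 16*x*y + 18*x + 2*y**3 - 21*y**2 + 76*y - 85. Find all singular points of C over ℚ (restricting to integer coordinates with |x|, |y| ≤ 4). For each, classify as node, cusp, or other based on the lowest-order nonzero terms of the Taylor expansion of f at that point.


Singular points: {(2, 3)}; classification: cusp.

Compute partial derivatives:
  f_x = -3*x**2 + 2*x*y + 6*x + 2*y**2 - 16*y + 18.
  f_y = x**2 + 4*x*y - 16*x + 6*y**2 - 42*y + 76.
Scan x_0 ∈ {−4, ..., 4}. For each x_0, f_y(x_0, y) is a polynomial in y; find its integer roots y ∈ {−4, ..., 4}, then test f_x and f at those candidates.
  x = -4: f_y(-4, y) = 6*y**2 - 58*y + 156; no integer root y with |y| ≤ 4.
  x = -3: f_y(-3, y) = 6*y**2 - 54*y + 133; no integer root y with |y| ≤ 4.
  x = -2: f_y(-2, y) = 6*y**2 - 50*y + 112; no integer root y with |y| ≤ 4.
  x = -1: f_y(-1, y) = 6*y**2 - 46*y + 93; no integer root y with |y| ≤ 4.
  x = 0: f_y(0, y) = 6*y**2 - 42*y + 76; no integer root y with |y| ≤ 4.
  x = 1: f_y(1, y) = 6*y**2 - 38*y + 61; no integer root y with |y| ≤ 4.
  x = 2: f_y(2, y) = 6*y**2 - 34*y + 48; vanishes at y ∈ {3}. (2, 3): f_x = 0, f = 0 — SINGULAR.
  x = 3: f_y(3, y) = 6*y**2 - 30*y + 37; no integer root y with |y| ≤ 4.
  x = 4: f_y(4, y) = 6*y**2 - 26*y + 28; vanishes at y ∈ {2}. (4, 2): f_x = -14 ≠ 0.
Only singular point on the grid: (2, 3).
Classify: substitute x = 2 + u, y = 3 + v and expand: f = -u**3 + u**2*v + 2*u*v**2 + 2*v**3 + v**2.
No constant or linear terms (consistent with a singular point). Quadratic part: v**2. Cubic part: -u**3 + u**2*v + 2*u*v**2 + 2*v**3.
The quadratic part v**2 is a perfect square, so there is a single (double) tangent line v = 0, i.e. y = 3. Restricting the cubic part to that line (v = 0) leaves -u**3 ≠ 0, so f is not divisible by v and the branch is v² ≈ u**3 to lowest order — this is a cusp.
Classification: cusp.


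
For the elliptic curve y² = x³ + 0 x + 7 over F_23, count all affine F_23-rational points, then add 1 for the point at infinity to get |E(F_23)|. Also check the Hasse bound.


Affine points = {(1, 10), (1, 13), (4, 5), (4, 18), (6, 4), (6, 19), (8, 6), (8, 17), (9, 0), (10, 8), (10, 15), (11, 2), (11, 21), (15, 1), (15, 22), (16, 3), (16, 20), (19, 9), (19, 14), (20, 7), (20, 16), (22, 11), (22, 12)}; affine count = 23; |E(F_23)| = 24.

Discriminant check: Δ ∝ 4a³ + 27b² = 4·0³ + 27·7² = 4·0 + 27·49 ≡ 12 (mod 23). Nonzero ⇒ E is nonsingular.
For each x ∈ F_23, compute rhs = x³ + 0·x + 7 mod 23, then count y ∈ F_23 with y² ≡ rhs.
  x = 0: rhs = 7, matching y values: none (0 points).
  x = 1: rhs = 8, matching y values: 10, 13 (2 points).
  x = 2: rhs = 15, matching y values: none (0 points).
  x = 3: rhs = 11, matching y values: none (0 points).
  x = 4: rhs = 2, matching y values: 5, 18 (2 points).
  x = 5: rhs = 17, matching y values: none (0 points).
  x = 6: rhs = 16, matching y values: 4, 19 (2 points).
  x = 7: rhs = 5, matching y values: none (0 points).
  x = 8: rhs = 13, matching y values: 6, 17 (2 points).
  x = 9: rhs = 0, matching y values: 0 (1 points).
  x = 10: rhs = 18, matching y values: 8, 15 (2 points).
  x = 11: rhs = 4, matching y values: 2, 21 (2 points).
  x = 12: rhs = 10, matching y values: none (0 points).
  x = 13: rhs = 19, matching y values: none (0 points).
  x = 14: rhs = 14, matching y values: none (0 points).
  x = 15: rhs = 1, matching y values: 1, 22 (2 points).
  x = 16: rhs = 9, matching y values: 3, 20 (2 points).
  x = 17: rhs = 21, matching y values: none (0 points).
  x = 18: rhs = 20, matching y values: none (0 points).
  x = 19: rhs = 12, matching y values: 9, 14 (2 points).
  x = 20: rhs = 3, matching y values: 7, 16 (2 points).
  x = 21: rhs = 22, matching y values: none (0 points).
  x = 22: rhs = 6, matching y values: 11, 12 (2 points).
Total affine count: 23.
Full point count |E(F_23)| = 23 + 1 = 24.
Hasse bound: |24 − (23+1)| = |0| = 0 ≤ 2√23 ≈ 9.5917 ✓.


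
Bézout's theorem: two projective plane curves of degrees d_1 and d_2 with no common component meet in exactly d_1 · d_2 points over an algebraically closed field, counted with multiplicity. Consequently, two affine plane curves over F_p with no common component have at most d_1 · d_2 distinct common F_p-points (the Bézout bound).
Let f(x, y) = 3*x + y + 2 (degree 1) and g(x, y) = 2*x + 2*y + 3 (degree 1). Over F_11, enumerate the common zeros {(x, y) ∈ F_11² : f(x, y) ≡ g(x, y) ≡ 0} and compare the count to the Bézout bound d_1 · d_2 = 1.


Common zeros: {(8, 7)}; count = 1; Bézout bound = 1.

deg(f) = 1, deg(g) = 1, so Bézout bound = 1.
Scan x ∈ F_11. For each x, list the y ∈ F_11 with f(x, y) ≡ 0 and those with g(x, y) ≡ 0 (mod 11); the common zeros in that column are the intersection.
  x = 0: f ≡ 0 at y ∈ {9}; g ≡ 0 at y ∈ {4}; common: ∅.
  x = 1: f ≡ 0 at y ∈ {6}; g ≡ 0 at y ∈ {3}; common: ∅.
  x = 2: f ≡ 0 at y ∈ {3}; g ≡ 0 at y ∈ {2}; common: ∅.
  x = 3: f ≡ 0 at y ∈ {0}; g ≡ 0 at y ∈ {1}; common: ∅.
  x = 4: f ≡ 0 at y ∈ {8}; g ≡ 0 at y ∈ {0}; common: ∅.
  x = 5: f ≡ 0 at y ∈ {5}; g ≡ 0 at y ∈ {10}; common: ∅.
  x = 6: f ≡ 0 at y ∈ {2}; g ≡ 0 at y ∈ {9}; common: ∅.
  x = 7: f ≡ 0 at y ∈ {10}; g ≡ 0 at y ∈ {8}; common: ∅.
  x = 8: f ≡ 0 at y ∈ {7}; g ≡ 0 at y ∈ {7}; common: {7}.
  x = 9: f ≡ 0 at y ∈ {4}; g ≡ 0 at y ∈ {6}; common: ∅.
  x = 10: f ≡ 0 at y ∈ {1}; g ≡ 0 at y ∈ {5}; common: ∅.
Collecting: common zeros = {(8, 7)}, so the count is 1.
Comparison with the Bézout bound: 1 ≤ 1 = deg(f)·deg(g), as expected for curves with no common component (the bound is attained).


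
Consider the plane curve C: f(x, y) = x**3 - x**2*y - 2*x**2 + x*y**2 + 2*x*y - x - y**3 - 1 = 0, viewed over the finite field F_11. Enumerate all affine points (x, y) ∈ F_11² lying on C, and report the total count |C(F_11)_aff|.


Affine F_11-points: {(0, 10), (2, 10), (3, 6), (4, 1), (4, 7), (7, 2), (8, 7), (9, 4), (10, 10)}; count = 9.

For each of the 121 pairs (x, y) ∈ F_11², evaluate f(x, y) mod 11. Record the zeros.
  x = 0: [0↦10, 1↦9, 2↦2, 3↦5, 4↦1, 5↦6, 6↦3, 7↦8, 8↦4, 9↦7, 10↦0]  zeros at y ∈ {10}
  x = 1: [0↦8, 1↦9, 2↦6, 3↦4, 4↦8, 5↦1, 6↦10, 7↦7, 8↦8, 9↦7, 10↦9]  zeros at y ∈ ∅
  x = 2: [0↦8, 1↦9, 2↦8, 3↦10, 4↦9, 5↦10, 6↦7, 7↦5, 8↦9, 9↦2, 10↦0]  zeros at y ∈ {10}
  x = 3: [0↦5, 1↦4, 2↦3, 3↦7, 4↦10, 5↦6, 6↦0, 7↦8, 8↦2, 9↦9, 10↦1]  zeros at y ∈ {6}
  x = 4: [0↦5, 1↦0, 2↦8, 3↦1, 4↦6, 5↦6, 6↦6, 7↦0, 8↦4, 9↦1, 10↦7]  zeros at y ∈ {1, 7}
  x = 5: [0↦3, 1↦3, 2↦7, 3↦9, 4↦3, 5↦5, 6↦9, 7↦9, 8↦10, 9↦6, 10↦2]  zeros at y ∈ ∅
  x = 6: [0↦5, 1↦8, 2↦6, 3↦4, 4↦7, 5↦9, 6↦4, 7↦8, 8↦4, 9↦8, 10↦3]  zeros at y ∈ ∅
  x = 7: [0↦6, 1↦10, 2↦0, 3↦3, 4↦2, 5↦2, 6↦8, 7↦3, 8↦3, 9↦2, 10↦5]  zeros at y ∈ {2}
  x = 8: [0↦1, 1↦4, 2↦6, 3↦1, 4↦5, 5↦1, 6↦5, 7↦0, 8↦2, 9↦5, 10↦3]  zeros at y ∈ {7}
  x = 9: [0↦7, 1↦7, 2↦8, 3↦4, 4↦0, 5↦1, 6↦1, 7↦5, 8↦7, 9↦1, 10↦3]  zeros at y ∈ {4}
  x = 10: [0↦8, 1↦3, 2↦1, 3↦7, 4↦4, 5↦8, 6↦2, 7↦2, 8↦2, 9↦7, 10↦0]  zeros at y ∈ {10}
Collecting zeros: affine points = {(0, 10), (2, 10), (3, 6), (4, 1), (4, 7), (7, 2), (8, 7), (9, 4), (10, 10)}.
Total count |C(F_11)_aff| = 9.


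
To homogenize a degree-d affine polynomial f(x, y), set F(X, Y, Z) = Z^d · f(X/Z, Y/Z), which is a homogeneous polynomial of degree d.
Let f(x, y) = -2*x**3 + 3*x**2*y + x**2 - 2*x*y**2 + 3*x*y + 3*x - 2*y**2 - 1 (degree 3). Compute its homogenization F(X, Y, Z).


F(X, Y, Z) = -2*X**3 + 3*X**2*Y + X**2*Z - 2*X*Y**2 + 3*X*Y*Z + 3*X*Z**2 - 2*Y**2*Z - Z**3

deg(f) = 3.
Substitute x = X/Z, y = Y/Z into f, then multiply by Z^3.
  monomial -2·x^3·y^0 ↦ -2·X^3·Y^0·Z^0.
  monomial 3·x^2·y^1 ↦ 3·X^2·Y^1·Z^0.
  monomial 1·x^2·y^0 ↦ 1·X^2·Y^0·Z^1.
  monomial -2·x^1·y^2 ↦ -2·X^1·Y^2·Z^0.
  monomial 3·x^1·y^1 ↦ 3·X^1·Y^1·Z^1.
  monomial 3·x^1·y^0 ↦ 3·X^1·Y^0·Z^2.
  monomial -2·x^0·y^2 ↦ -2·X^0·Y^2·Z^1.
  monomial -1·x^0·y^0 ↦ -1·X^0·Y^0·Z^3.
Collecting: F(X, Y, Z) = -2*X**3 + 3*X**2*Y + X**2*Z - 2*X*Y**2 + 3*X*Y*Z + 3*X*Z**2 - 2*Y**2*Z - Z**3.


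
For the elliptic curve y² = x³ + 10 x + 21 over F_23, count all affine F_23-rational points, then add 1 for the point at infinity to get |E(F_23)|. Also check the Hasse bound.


Affine points = {(1, 3), (1, 20), (2, 7), (2, 16), (3, 3), (3, 20), (5, 9), (5, 14), (9, 9), (9, 14), (11, 6), (11, 17), (12, 11), (12, 12), (13, 5), (13, 18), (15, 2), (15, 21), (19, 3), (19, 20), (21, 4), (21, 19)}; affine count = 22; |E(F_23)| = 23.

Discriminant check: Δ ∝ 4a³ + 27b² = 4·10³ + 27·21² = 4·1000 + 27·441 ≡ 14 (mod 23). Nonzero ⇒ E is nonsingular.
For each x ∈ F_23, compute rhs = x³ + 10·x + 21 mod 23, then count y ∈ F_23 with y² ≡ rhs.
  x = 0: rhs = 21, matching y values: none (0 points).
  x = 1: rhs = 9, matching y values: 3, 20 (2 points).
  x = 2: rhs = 3, matching y values: 7, 16 (2 points).
  x = 3: rhs = 9, matching y values: 3, 20 (2 points).
  x = 4: rhs = 10, matching y values: none (0 points).
  x = 5: rhs = 12, matching y values: 9, 14 (2 points).
  x = 6: rhs = 21, matching y values: none (0 points).
  x = 7: rhs = 20, matching y values: none (0 points).
  x = 8: rhs = 15, matching y values: none (0 points).
  x = 9: rhs = 12, matching y values: 9, 14 (2 points).
  x = 10: rhs = 17, matching y values: none (0 points).
  x = 11: rhs = 13, matching y values: 6, 17 (2 points).
  x = 12: rhs = 6, matching y values: 11, 12 (2 points).
  x = 13: rhs = 2, matching y values: 5, 18 (2 points).
  x = 14: rhs = 7, matching y values: none (0 points).
  x = 15: rhs = 4, matching y values: 2, 21 (2 points).
  x = 16: rhs = 22, matching y values: none (0 points).
  x = 17: rhs = 21, matching y values: none (0 points).
  x = 18: rhs = 7, matching y values: none (0 points).
  x = 19: rhs = 9, matching y values: 3, 20 (2 points).
  x = 20: rhs = 10, matching y values: none (0 points).
  x = 21: rhs = 16, matching y values: 4, 19 (2 points).
  x = 22: rhs = 10, matching y values: none (0 points).
Total affine count: 22.
Full point count |E(F_23)| = 22 + 1 = 23.
Hasse bound: |23 − (23+1)| = |-1| = 1 ≤ 2√23 ≈ 9.5917 ✓.


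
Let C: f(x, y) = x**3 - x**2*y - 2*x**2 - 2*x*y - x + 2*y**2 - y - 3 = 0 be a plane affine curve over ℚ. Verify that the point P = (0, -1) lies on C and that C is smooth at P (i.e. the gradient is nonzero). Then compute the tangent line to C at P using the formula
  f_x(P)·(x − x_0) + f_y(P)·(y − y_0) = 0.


Tangent line at P: x - 5*y - 5 = 0.

Step 1: f(0, -1) = 0, so P lies on C.
Step 2: partial derivatives
  f_x(x, y) = 3*x**2 - 2*x*y - 4*x - 2*y - 1, f_y(x, y) = -x**2 - 2*x + 4*y - 1.
  f_x(P) = 1, f_y(P) = -5 (gradient nonzero, so P is smooth).
Step 3: tangent line at P: 1·(x − 0) + -5·(y − -1) = 0.
Expanding: x - 5*y - 5 = 0.


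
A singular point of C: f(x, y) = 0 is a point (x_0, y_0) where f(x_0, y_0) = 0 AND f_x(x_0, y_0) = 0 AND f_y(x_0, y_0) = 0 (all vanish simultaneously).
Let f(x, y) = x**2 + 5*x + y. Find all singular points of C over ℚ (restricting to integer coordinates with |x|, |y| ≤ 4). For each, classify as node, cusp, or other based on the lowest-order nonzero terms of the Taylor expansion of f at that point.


No singular points in the scanned grid; C is smooth there.

Compute partial derivatives:
  f_x = 2*x + 5.
  f_y = 1.
f_y = 1 is a nonzero constant, so f_y never vanishes: no point (x, y) can satisfy f = f_x = f_y = 0. In particular no (x, y) ∈ {−4, ..., 4}² is singular; the curve is smooth.


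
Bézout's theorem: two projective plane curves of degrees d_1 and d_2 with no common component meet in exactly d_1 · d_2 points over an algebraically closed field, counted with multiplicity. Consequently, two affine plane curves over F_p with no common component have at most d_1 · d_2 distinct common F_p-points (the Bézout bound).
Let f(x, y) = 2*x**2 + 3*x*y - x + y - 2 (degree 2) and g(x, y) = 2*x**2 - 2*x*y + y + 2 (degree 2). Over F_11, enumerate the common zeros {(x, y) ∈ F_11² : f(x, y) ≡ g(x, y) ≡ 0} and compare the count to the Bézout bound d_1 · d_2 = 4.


Common zeros: {(10, 6)}; count = 1; Bézout bound = 4.

deg(f) = 2, deg(g) = 2, so Bézout bound = 4.
Scan x ∈ F_11. For each x, list the y ∈ F_11 with f(x, y) ≡ 0 and those with g(x, y) ≡ 0 (mod 11); the common zeros in that column are the intersection.
  x = 0: f ≡ 0 at y ∈ {2}; g ≡ 0 at y ∈ {9}; common: ∅.
  x = 1: f ≡ 0 at y ∈ {3}; g ≡ 0 at y ∈ {4}; common: ∅.
  x = 2: f ≡ 0 at y ∈ {1}; g ≡ 0 at y ∈ {7}; common: ∅.
  x = 3: f ≡ 0 at y ∈ {2}; g ≡ 0 at y ∈ {4}; common: ∅.
  x = 4: f ≡ 0 at y ∈ {9}; g ≡ 0 at y ∈ {8}; common: ∅.
  x = 5: f ≡ 0 at y ∈ {9}; g ≡ 0 at y ∈ {7}; common: ∅.
  x = 6: f ≡ 0 at y ∈ {3}; g ≡ 0 at y ∈ ∅; common: ∅.
  x = 7: f ≡ 0 at y ∈ ∅; g ≡ 0 at y ∈ {6}; common: ∅.
  x = 8: f ≡ 0 at y ∈ {1}; g ≡ 0 at y ∈ {5}; common: ∅.
  x = 9: f ≡ 0 at y ∈ {6}; g ≡ 0 at y ∈ {9}; common: ∅.
  x = 10: f ≡ 0 at y ∈ {6}; g ≡ 0 at y ∈ {6}; common: {6}.
Collecting: common zeros = {(10, 6)}, so the count is 1.
Comparison with the Bézout bound: 1 ≤ 4 = deg(f)·deg(g), as expected for curves with no common component (the affine F_11-count falls short of the bound because intersections may lie at infinity, over extension fields, or carry multiplicity).


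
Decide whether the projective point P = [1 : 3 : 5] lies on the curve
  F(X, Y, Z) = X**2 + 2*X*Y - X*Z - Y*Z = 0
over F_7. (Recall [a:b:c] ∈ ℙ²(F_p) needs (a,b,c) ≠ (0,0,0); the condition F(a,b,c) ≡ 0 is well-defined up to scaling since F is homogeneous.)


F(1,3,5) ≡ 1 (mod 7); P is NOT on the curve.

Evaluate F(1, 3, 5) term-by-term (mod 7).
  X**2 ↦ 1·1·1·1 = 1
  2*X*Y ↦ 2·1·3·1 = 6
  -X*Z ↦ -1·1·1·5 = -5
  -Y*Z ↦ -1·1·3·5 = -15
Sum: F(1, 3, 5) = (1) + (6) + (-5) + (-15) = -13.
Reducing mod 7: -13 ≡ 1 (mod 7).
Since F(a, b, c) ≡ 1 ≠ 0 (mod 7), P does NOT lie on the curve.


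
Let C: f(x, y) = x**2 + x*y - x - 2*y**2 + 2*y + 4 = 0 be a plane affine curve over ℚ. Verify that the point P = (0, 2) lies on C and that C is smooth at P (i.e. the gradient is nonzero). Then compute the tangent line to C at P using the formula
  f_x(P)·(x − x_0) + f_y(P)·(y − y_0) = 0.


Tangent line at P: x - 6*y + 12 = 0.

Step 1: f(0, 2) = 0, so P lies on C.
Step 2: partial derivatives
  f_x(x, y) = 2*x + y - 1, f_y(x, y) = x - 4*y + 2.
  f_x(P) = 1, f_y(P) = -6 (gradient nonzero, so P is smooth).
Step 3: tangent line at P: 1·(x − 0) + -6·(y − 2) = 0.
Expanding: x - 6*y + 12 = 0.
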